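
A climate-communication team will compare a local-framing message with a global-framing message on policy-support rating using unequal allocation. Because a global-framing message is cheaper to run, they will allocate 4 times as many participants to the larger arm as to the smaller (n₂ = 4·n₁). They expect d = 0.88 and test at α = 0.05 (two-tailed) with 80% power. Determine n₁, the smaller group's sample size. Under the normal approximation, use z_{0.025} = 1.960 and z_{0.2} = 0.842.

With allocation ratio k = n₂/n₁ = 4, Var(x̄₁−x̄₂) = σ²(1/n₁ + 1/(k·n₁)) = σ²·(k+1)/(k·n₁).
So n₁ = (1 + 1/k)·((z_{α/2} + z_β)/d)² = 1.250 × (2.802/0.88)².
n₁ = 1.250 × 10.14 = 12.7.
Round up: n₁ = 13, giving n₂ = 4 × 13 = 52.

n₁ = 13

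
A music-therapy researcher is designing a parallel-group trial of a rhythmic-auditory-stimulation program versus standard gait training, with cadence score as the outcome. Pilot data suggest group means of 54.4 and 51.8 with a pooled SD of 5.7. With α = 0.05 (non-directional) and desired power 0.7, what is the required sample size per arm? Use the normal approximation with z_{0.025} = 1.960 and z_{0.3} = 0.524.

n = 60 per group

Cohen's d = |M₁ − M₂| / SD_pooled = |54.4 − 51.8| / 5.7 = 2.6 / 5.7 = 0.456.
For two independent groups with equal n: n = 2·((z_{α/2} + z_β) / d)².
z_{α/2} + z_β = 1.960 + 0.524 = 2.484.
n = 2 × (2.484 / 0.456)² = 2 × 5.447² = 2 × 29.67 = 59.3.
Round up to the next whole participant.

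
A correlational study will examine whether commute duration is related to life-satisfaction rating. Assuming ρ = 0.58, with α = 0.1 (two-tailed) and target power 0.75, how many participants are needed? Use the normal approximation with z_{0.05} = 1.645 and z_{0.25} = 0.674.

n = 16

Fisher's z: C = ½·ln((1+r)/(1−r)) = ½·ln(3.7619) = 0.6625.
n = ((z_{α/2} + z_β)/C)² + 3.
(1.645 + 0.674) / 0.6625 = 2.319 / 0.6625 = 3.500.
n = 3.500² + 3 = 12.25 + 3 = 15.3.
Round up.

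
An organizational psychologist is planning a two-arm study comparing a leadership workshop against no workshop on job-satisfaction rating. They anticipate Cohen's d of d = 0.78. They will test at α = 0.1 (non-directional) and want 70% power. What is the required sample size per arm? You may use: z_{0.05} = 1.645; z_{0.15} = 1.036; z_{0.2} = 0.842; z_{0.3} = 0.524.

For two independent groups with equal n: n = 2·((z_{α/2} + z_β) / d)².
z_{α/2} + z_β = 1.645 + 0.524 = 2.169.
n = 2 × (2.169 / 0.78)² = 2 × 2.781² = 2 × 7.73 = 15.5.
Round up to the next whole participant.

n = 16 per group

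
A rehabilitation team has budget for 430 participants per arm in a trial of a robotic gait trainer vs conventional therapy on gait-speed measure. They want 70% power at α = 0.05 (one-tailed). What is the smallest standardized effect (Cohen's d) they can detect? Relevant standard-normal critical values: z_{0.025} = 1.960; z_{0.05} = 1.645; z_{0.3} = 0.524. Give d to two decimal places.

d_min ≈ 0.15

For two independent groups of n = 430 each: d_min = (z_{α} + z_β)·√(2/n).
z-sum = 1.645 + 0.524 = 2.169.
d_min = 2.169 × √(2/430) = 2.169 × 0.0682 = 0.148.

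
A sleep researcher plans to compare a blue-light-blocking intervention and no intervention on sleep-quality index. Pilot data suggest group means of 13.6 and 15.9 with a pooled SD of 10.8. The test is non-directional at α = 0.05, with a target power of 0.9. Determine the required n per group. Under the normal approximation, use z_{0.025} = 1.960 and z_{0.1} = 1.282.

Cohen's d = |M₁ − M₂| / SD_pooled = |13.6 − 15.9| / 10.8 = 2.3 / 10.8 = 0.213.
For two independent groups with equal n: n = 2·((z_{α/2} + z_β) / d)².
z_{α/2} + z_β = 1.960 + 1.282 = 3.242.
n = 2 × (3.242 / 0.213)² = 2 × 15.221² = 2 × 231.67 = 463.3.
Round up to the next whole participant.

n = 464 per group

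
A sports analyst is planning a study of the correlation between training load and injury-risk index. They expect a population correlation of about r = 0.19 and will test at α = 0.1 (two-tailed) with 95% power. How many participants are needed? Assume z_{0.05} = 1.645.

n = 296

Fisher's z: C = ½·ln((1+r)/(1−r)) = ½·ln(1.4691) = 0.1923.
n = ((z_{α/2} + z_β)/C)² + 3.
(1.645 + 1.645) / 0.1923 = 3.290 / 0.1923 = 17.109.
n = 17.109² + 3 = 292.71 + 3 = 295.7.
Round up.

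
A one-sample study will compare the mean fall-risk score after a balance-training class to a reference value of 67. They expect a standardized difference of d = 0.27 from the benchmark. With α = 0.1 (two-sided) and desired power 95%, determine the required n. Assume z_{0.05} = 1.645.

n = 149

For a one-sample test: n = ((z_{α/2} + z_β) / d)².
z_{α/2} + z_β = 1.645 + 1.645 = 3.290.
n = (3.290 / 0.27)² = 12.185² = 148.48.
Round up.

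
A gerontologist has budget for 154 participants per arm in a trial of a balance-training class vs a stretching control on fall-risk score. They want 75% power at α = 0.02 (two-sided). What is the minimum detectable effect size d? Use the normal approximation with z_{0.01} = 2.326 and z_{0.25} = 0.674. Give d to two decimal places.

d_min ≈ 0.34

For two independent groups of n = 154 each: d_min = (z_{α/2} + z_β)·√(2/n).
z-sum = 2.326 + 0.674 = 3.000.
d_min = 3.000 × √(2/154) = 3.000 × 0.1140 = 0.342.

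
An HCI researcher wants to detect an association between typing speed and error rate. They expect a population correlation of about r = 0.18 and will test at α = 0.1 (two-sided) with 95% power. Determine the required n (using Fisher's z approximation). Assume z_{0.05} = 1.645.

Fisher's z: C = ½·ln((1+r)/(1−r)) = ½·ln(1.4390) = 0.1820.
n = ((z_{α/2} + z_β)/C)² + 3.
(1.645 + 1.645) / 0.1820 = 3.290 / 0.1820 = 18.077.
n = 18.077² + 3 = 326.78 + 3 = 329.8.
Round up.

n = 330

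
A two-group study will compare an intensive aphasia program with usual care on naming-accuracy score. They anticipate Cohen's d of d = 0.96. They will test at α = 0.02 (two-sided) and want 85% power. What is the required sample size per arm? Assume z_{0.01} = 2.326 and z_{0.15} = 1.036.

n = 25 per group

For two independent groups with equal n: n = 2·((z_{α/2} + z_β) / d)².
z_{α/2} + z_β = 2.326 + 1.036 = 3.362.
n = 2 × (3.362 / 0.96)² = 2 × 3.502² = 2 × 12.26 = 24.5.
Round up to the next whole participant.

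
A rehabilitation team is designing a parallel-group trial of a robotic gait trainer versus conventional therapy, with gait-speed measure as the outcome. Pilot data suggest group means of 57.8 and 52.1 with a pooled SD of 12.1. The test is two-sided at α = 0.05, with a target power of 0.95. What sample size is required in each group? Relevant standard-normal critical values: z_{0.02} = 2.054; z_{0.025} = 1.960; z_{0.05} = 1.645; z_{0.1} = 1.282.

n = 118 per group

Cohen's d = |M₁ − M₂| / SD_pooled = |57.8 − 52.1| / 12.1 = 5.7 / 12.1 = 0.471.
For two independent groups with equal n: n = 2·((z_{α/2} + z_β) / d)².
z_{α/2} + z_β = 1.960 + 1.645 = 3.605.
n = 2 × (3.605 / 0.471)² = 2 × 7.654² = 2 × 58.58 = 117.2.
Round up to the next whole participant.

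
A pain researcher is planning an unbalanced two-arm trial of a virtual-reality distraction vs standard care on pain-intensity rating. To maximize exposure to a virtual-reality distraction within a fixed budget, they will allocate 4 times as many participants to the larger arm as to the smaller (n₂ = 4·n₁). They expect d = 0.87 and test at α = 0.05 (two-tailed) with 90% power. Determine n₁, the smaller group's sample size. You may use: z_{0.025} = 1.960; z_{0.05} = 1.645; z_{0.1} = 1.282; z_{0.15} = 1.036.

n₁ = 18

With allocation ratio k = n₂/n₁ = 4, Var(x̄₁−x̄₂) = σ²(1/n₁ + 1/(k·n₁)) = σ²·(k+1)/(k·n₁).
So n₁ = (1 + 1/k)·((z_{α/2} + z_β)/d)² = 1.250 × (3.242/0.87)².
n₁ = 1.250 × 13.89 = 17.4.
Round up: n₁ = 18, giving n₂ = 4 × 18 = 72.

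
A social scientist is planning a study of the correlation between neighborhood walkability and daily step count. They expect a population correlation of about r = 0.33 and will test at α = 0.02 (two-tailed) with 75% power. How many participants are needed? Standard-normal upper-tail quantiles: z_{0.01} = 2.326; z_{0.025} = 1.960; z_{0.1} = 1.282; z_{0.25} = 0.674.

n = 80

Fisher's z: C = ½·ln((1+r)/(1−r)) = ½·ln(1.9851) = 0.3428.
n = ((z_{α/2} + z_β)/C)² + 3.
(2.326 + 0.674) / 0.3428 = 3.000 / 0.3428 = 8.751.
n = 8.751² + 3 = 76.59 + 3 = 79.6.
Round up.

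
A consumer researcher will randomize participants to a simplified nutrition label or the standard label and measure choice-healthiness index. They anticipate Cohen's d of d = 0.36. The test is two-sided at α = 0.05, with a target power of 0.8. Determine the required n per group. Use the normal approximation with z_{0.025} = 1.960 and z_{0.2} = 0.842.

n = 122 per group

For two independent groups with equal n: n = 2·((z_{α/2} + z_β) / d)².
z_{α/2} + z_β = 1.960 + 0.842 = 2.802.
n = 2 × (2.802 / 0.36)² = 2 × 7.783² = 2 × 60.58 = 121.2.
Round up to the next whole participant.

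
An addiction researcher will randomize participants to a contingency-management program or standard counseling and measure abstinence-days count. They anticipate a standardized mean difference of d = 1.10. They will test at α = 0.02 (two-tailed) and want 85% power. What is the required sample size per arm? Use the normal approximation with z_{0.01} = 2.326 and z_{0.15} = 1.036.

For two independent groups with equal n: n = 2·((z_{α/2} + z_β) / d)².
z_{α/2} + z_β = 2.326 + 1.036 = 3.362.
n = 2 × (3.362 / 1.10)² = 2 × 3.056² = 2 × 9.34 = 18.7.
Round up to the next whole participant.

n = 19 per group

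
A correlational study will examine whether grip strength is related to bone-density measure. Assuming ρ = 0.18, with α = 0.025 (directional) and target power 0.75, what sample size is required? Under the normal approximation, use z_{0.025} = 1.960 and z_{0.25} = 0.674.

n = 213

Fisher's z: C = ½·ln((1+r)/(1−r)) = ½·ln(1.4390) = 0.1820.
n = ((z_{α} + z_β)/C)² + 3.
(1.960 + 0.674) / 0.1820 = 2.634 / 0.1820 = 14.473.
n = 14.473² + 3 = 209.45 + 3 = 212.5.
Round up.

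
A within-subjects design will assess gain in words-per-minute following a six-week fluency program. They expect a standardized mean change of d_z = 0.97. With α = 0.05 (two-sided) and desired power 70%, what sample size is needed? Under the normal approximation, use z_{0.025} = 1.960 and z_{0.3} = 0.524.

n = 7 pairs

For a paired (one-sample on differences) test: n = ((z_{α/2} + z_β) / d)².
z_{α/2} + z_β = 1.960 + 0.524 = 2.484.
n = (2.484 / 0.97)² = 2.561² = 6.56.
Round up.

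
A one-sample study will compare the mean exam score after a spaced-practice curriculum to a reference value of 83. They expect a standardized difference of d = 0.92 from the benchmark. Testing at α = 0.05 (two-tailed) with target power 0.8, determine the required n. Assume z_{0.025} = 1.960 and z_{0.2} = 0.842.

n = 10

For a one-sample test: n = ((z_{α/2} + z_β) / d)².
z_{α/2} + z_β = 1.960 + 0.842 = 2.802.
n = (2.802 / 0.92)² = 3.046² = 9.28.
Round up.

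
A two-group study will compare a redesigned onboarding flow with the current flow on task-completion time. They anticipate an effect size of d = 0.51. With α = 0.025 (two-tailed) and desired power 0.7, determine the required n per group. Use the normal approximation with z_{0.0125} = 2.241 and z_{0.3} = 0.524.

n = 59 per group

For two independent groups with equal n: n = 2·((z_{α/2} + z_β) / d)².
z_{α/2} + z_β = 2.241 + 0.524 = 2.765.
n = 2 × (2.765 / 0.51)² = 2 × 5.422² = 2 × 29.39 = 58.8.
Round up to the next whole participant.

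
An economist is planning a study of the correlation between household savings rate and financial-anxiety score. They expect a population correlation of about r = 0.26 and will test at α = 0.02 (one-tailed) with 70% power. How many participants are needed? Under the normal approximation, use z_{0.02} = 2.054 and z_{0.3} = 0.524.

Fisher's z: C = ½·ln((1+r)/(1−r)) = ½·ln(1.7027) = 0.2661.
n = ((z_{α} + z_β)/C)² + 3.
(2.054 + 0.524) / 0.2661 = 2.578 / 0.2661 = 9.688.
n = 9.688² + 3 = 93.86 + 3 = 96.9.
Round up.

n = 97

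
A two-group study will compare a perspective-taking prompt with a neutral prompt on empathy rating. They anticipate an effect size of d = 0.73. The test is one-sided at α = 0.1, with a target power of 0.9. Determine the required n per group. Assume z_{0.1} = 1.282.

n = 25 per group

For two independent groups with equal n: n = 2·((z_{α} + z_β) / d)².
z_{α} + z_β = 1.282 + 1.282 = 2.564.
n = 2 × (2.564 / 0.73)² = 2 × 3.512² = 2 × 12.34 = 24.7.
Round up to the next whole participant.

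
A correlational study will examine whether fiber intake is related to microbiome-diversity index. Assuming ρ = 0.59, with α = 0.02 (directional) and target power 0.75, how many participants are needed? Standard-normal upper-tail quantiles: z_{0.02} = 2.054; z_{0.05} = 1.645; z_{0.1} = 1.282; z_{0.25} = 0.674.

n = 20

Fisher's z: C = ½·ln((1+r)/(1−r)) = ½·ln(3.8780) = 0.6777.
n = ((z_{α} + z_β)/C)² + 3.
(2.054 + 0.674) / 0.6777 = 2.728 / 0.6777 = 4.025.
n = 4.025² + 3 = 16.20 + 3 = 19.2.
Round up.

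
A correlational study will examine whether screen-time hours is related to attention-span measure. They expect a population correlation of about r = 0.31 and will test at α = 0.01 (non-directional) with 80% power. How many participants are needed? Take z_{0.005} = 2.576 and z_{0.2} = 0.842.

n = 117

Fisher's z: C = ½·ln((1+r)/(1−r)) = ½·ln(1.8986) = 0.3205.
n = ((z_{α/2} + z_β)/C)² + 3.
(2.576 + 0.842) / 0.3205 = 3.418 / 0.3205 = 10.665.
n = 10.665² + 3 = 113.73 + 3 = 116.7.
Round up.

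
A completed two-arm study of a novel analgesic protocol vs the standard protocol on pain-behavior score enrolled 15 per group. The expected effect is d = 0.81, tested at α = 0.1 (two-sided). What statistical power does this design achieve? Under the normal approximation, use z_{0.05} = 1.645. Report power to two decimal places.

For two equal groups, power = Φ(d·√(n/2) − z_{α/2}).
d·√(n/2) = 0.81 × √(15/2) = 0.81 × 2.739 = 2.218.
z_β = 2.218 − 1.645 = 0.573.
Power = Φ(0.573) = 0.717.

power ≈ 0.72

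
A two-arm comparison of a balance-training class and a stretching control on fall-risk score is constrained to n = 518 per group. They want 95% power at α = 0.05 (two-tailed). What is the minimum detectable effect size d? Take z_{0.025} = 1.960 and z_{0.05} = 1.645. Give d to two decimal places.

d_min ≈ 0.22

For two independent groups of n = 518 each: d_min = (z_{α/2} + z_β)·√(2/n).
z-sum = 1.960 + 1.645 = 3.605.
d_min = 3.605 × √(2/518) = 3.605 × 0.0621 = 0.224.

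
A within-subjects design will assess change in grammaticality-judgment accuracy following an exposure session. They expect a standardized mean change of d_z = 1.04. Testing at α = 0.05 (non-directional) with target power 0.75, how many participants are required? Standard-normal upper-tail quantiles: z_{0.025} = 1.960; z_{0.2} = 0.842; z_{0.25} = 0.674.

n = 7 pairs

For a paired (one-sample on differences) test: n = ((z_{α/2} + z_β) / d)².
z_{α/2} + z_β = 1.960 + 0.674 = 2.634.
n = (2.634 / 1.04)² = 2.533² = 6.41.
Round up.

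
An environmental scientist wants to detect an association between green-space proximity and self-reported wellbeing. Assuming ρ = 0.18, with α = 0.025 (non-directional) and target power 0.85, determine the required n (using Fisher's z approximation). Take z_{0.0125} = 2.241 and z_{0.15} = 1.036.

Fisher's z: C = ½·ln((1+r)/(1−r)) = ½·ln(1.4390) = 0.1820.
n = ((z_{α/2} + z_β)/C)² + 3.
(2.241 + 1.036) / 0.1820 = 3.277 / 0.1820 = 18.005.
n = 18.005² + 3 = 324.20 + 3 = 327.2.
Round up.

n = 328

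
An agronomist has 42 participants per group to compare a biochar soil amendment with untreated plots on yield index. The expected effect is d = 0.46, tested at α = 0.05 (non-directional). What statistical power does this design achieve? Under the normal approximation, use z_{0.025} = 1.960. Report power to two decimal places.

For two equal groups, power = Φ(d·√(n/2) − z_{α/2}).
d·√(n/2) = 0.46 × √(42/2) = 0.46 × 4.583 = 2.108.
z_β = 2.108 − 1.960 = 0.148.
Power = Φ(0.148) = 0.559.

power ≈ 0.56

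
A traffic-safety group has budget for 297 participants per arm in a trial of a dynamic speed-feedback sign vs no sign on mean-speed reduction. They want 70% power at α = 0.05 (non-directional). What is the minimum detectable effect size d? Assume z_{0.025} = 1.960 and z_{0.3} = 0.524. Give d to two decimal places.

d_min ≈ 0.20

For two independent groups of n = 297 each: d_min = (z_{α/2} + z_β)·√(2/n).
z-sum = 1.960 + 0.524 = 2.484.
d_min = 2.484 × √(2/297) = 2.484 × 0.0821 = 0.204.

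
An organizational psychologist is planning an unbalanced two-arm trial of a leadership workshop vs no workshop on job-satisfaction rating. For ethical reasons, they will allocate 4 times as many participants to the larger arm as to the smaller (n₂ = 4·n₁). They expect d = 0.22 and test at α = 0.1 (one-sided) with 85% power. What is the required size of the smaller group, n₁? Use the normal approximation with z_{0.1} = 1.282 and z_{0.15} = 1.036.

With allocation ratio k = n₂/n₁ = 4, Var(x̄₁−x̄₂) = σ²(1/n₁ + 1/(k·n₁)) = σ²·(k+1)/(k·n₁).
So n₁ = (1 + 1/k)·((z_{α} + z_β)/d)² = 1.250 × (2.318/0.22)².
n₁ = 1.250 × 111.01 = 138.8.
Round up: n₁ = 139, giving n₂ = 4 × 139 = 556.

n₁ = 139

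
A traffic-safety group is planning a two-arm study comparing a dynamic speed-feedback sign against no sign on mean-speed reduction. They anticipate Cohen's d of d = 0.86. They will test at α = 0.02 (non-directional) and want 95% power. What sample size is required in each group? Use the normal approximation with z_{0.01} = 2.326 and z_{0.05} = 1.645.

For two independent groups with equal n: n = 2·((z_{α/2} + z_β) / d)².
z_{α/2} + z_β = 2.326 + 1.645 = 3.971.
n = 2 × (3.971 / 0.86)² = 2 × 4.617² = 2 × 21.32 = 42.6.
Round up to the next whole participant.

n = 43 per group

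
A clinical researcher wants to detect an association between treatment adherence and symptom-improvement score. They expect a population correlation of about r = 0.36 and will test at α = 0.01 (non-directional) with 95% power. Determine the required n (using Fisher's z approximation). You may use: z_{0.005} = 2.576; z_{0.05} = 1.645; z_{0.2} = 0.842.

Fisher's z: C = ½·ln((1+r)/(1−r)) = ½·ln(2.1250) = 0.3769.
n = ((z_{α/2} + z_β)/C)² + 3.
(2.576 + 1.645) / 0.3769 = 4.221 / 0.3769 = 11.199.
n = 11.199² + 3 = 125.42 + 3 = 128.4.
Round up.

n = 129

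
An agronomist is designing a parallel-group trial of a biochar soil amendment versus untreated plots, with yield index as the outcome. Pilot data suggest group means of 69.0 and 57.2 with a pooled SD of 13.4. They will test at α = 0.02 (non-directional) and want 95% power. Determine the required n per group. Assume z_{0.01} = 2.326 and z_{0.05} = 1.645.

Cohen's d = |M₁ − M₂| / SD_pooled = |69.0 − 57.2| / 13.4 = 11.8 / 13.4 = 0.881.
For two independent groups with equal n: n = 2·((z_{α/2} + z_β) / d)².
z_{α/2} + z_β = 2.326 + 1.645 = 3.971.
n = 2 × (3.971 / 0.881)² = 2 × 4.507² = 2 × 20.32 = 40.6.
Round up to the next whole participant.

n = 41 per group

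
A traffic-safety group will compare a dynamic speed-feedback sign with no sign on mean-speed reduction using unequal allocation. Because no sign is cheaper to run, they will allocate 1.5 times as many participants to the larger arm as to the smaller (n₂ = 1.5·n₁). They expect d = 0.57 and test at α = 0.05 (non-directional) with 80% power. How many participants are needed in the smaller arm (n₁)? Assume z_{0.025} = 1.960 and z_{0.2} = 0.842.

n₁ = 41

With allocation ratio k = n₂/n₁ = 1.5, Var(x̄₁−x̄₂) = σ²(1/n₁ + 1/(k·n₁)) = σ²·(k+1)/(k·n₁).
So n₁ = (1 + 1/k)·((z_{α/2} + z_β)/d)² = 1.667 × (2.802/0.57)².
n₁ = 1.667 × 24.16 = 40.3.
Round up: n₁ = 41, giving n₂ = ⌈1.5 × 41⌉ = ⌈61.5⌉ = 62.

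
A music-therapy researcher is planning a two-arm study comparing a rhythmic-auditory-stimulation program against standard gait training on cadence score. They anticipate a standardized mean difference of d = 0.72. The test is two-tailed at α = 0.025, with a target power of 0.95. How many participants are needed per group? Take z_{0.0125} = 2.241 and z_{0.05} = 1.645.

n = 59 per group

For two independent groups with equal n: n = 2·((z_{α/2} + z_β) / d)².
z_{α/2} + z_β = 2.241 + 1.645 = 3.886.
n = 2 × (3.886 / 0.72)² = 2 × 5.397² = 2 × 29.13 = 58.3.
Round up to the next whole participant.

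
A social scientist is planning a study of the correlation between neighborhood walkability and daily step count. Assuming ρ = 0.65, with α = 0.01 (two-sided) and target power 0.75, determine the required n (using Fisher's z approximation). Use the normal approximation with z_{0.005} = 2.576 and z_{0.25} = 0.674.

n = 21

Fisher's z: C = ½·ln((1+r)/(1−r)) = ½·ln(4.7143) = 0.7753.
n = ((z_{α/2} + z_β)/C)² + 3.
(2.576 + 0.674) / 0.7753 = 3.250 / 0.7753 = 4.192.
n = 4.192² + 3 = 17.57 + 3 = 20.6.
Round up.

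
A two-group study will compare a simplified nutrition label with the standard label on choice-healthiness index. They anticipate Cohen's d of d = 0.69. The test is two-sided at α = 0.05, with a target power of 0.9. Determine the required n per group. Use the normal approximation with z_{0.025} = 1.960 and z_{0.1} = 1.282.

n = 45 per group

For two independent groups with equal n: n = 2·((z_{α/2} + z_β) / d)².
z_{α/2} + z_β = 1.960 + 1.282 = 3.242.
n = 2 × (3.242 / 0.69)² = 2 × 4.699² = 2 × 22.08 = 44.2.
Round up to the next whole participant.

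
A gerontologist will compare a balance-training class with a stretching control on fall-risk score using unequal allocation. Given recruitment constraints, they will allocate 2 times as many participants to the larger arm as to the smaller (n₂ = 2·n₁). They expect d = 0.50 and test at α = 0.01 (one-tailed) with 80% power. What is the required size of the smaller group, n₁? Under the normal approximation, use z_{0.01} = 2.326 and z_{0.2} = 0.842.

With allocation ratio k = n₂/n₁ = 2, Var(x̄₁−x̄₂) = σ²(1/n₁ + 1/(k·n₁)) = σ²·(k+1)/(k·n₁).
So n₁ = (1 + 1/k)·((z_{α} + z_β)/d)² = 1.500 × (3.168/0.50)².
n₁ = 1.500 × 40.14 = 60.2.
Round up: n₁ = 61, giving n₂ = 2 × 61 = 122.

n₁ = 61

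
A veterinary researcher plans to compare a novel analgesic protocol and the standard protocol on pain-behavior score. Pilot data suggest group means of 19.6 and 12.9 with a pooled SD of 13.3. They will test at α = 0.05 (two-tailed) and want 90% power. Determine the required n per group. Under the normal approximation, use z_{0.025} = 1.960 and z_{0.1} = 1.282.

Cohen's d = |M₁ − M₂| / SD_pooled = |19.6 − 12.9| / 13.3 = 6.7 / 13.3 = 0.504.
For two independent groups with equal n: n = 2·((z_{α/2} + z_β) / d)².
z_{α/2} + z_β = 1.960 + 1.282 = 3.242.
n = 2 × (3.242 / 0.504)² = 2 × 6.433² = 2 × 41.38 = 82.8.
Round up to the next whole participant.

n = 83 per group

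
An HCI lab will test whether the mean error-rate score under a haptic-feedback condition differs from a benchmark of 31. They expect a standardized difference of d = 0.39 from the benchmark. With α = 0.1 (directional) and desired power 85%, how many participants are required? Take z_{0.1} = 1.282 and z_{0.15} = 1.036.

n = 36

For a one-sample test: n = ((z_{α} + z_β) / d)².
z_{α} + z_β = 1.282 + 1.036 = 2.318.
n = (2.318 / 0.39)² = 5.944² = 35.33.
Round up.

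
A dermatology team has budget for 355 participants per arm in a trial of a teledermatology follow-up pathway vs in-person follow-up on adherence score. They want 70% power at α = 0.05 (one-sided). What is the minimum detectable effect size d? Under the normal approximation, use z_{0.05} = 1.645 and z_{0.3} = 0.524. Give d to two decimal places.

d_min ≈ 0.16

For two independent groups of n = 355 each: d_min = (z_{α} + z_β)·√(2/n).
z-sum = 1.645 + 0.524 = 2.169.
d_min = 2.169 × √(2/355) = 2.169 × 0.0751 = 0.163.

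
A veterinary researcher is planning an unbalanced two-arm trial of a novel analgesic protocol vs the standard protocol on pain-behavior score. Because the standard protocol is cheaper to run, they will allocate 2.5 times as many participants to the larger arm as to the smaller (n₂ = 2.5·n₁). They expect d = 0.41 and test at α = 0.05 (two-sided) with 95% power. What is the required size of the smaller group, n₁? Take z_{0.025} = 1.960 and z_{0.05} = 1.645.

With allocation ratio k = n₂/n₁ = 2.5, Var(x̄₁−x̄₂) = σ²(1/n₁ + 1/(k·n₁)) = σ²·(k+1)/(k·n₁).
So n₁ = (1 + 1/k)·((z_{α/2} + z_β)/d)² = 1.400 × (3.605/0.41)².
n₁ = 1.400 × 77.31 = 108.2.
Round up: n₁ = 109, giving n₂ = ⌈2.5 × 109⌉ = ⌈272.5⌉ = 273.

n₁ = 109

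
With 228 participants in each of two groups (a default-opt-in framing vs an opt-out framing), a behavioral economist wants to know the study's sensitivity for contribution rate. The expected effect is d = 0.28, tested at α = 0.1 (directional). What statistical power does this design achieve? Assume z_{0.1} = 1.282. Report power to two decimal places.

For two equal groups, power = Φ(d·√(n/2) − z_{α}).
d·√(n/2) = 0.28 × √(228/2) = 0.28 × 10.677 = 2.990.
z_β = 2.990 − 1.282 = 1.708.
Power = Φ(1.708) = 0.956.

power ≈ 0.96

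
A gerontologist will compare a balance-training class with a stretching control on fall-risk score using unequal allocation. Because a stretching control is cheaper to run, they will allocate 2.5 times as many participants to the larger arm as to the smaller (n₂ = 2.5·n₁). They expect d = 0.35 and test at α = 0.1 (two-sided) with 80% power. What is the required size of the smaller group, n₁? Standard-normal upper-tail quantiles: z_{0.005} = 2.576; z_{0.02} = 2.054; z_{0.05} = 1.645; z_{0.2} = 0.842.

With allocation ratio k = n₂/n₁ = 2.5, Var(x̄₁−x̄₂) = σ²(1/n₁ + 1/(k·n₁)) = σ²·(k+1)/(k·n₁).
So n₁ = (1 + 1/k)·((z_{α/2} + z_β)/d)² = 1.400 × (2.487/0.35)².
n₁ = 1.400 × 50.49 = 70.7.
Round up: n₁ = 71, giving n₂ = ⌈2.5 × 71⌉ = ⌈177.5⌉ = 178.

n₁ = 71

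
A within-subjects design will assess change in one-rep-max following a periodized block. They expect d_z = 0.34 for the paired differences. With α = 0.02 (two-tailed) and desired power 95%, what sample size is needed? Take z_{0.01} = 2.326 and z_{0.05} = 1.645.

n = 137 pairs

For a paired (one-sample on differences) test: n = ((z_{α/2} + z_β) / d)².
z_{α/2} + z_β = 2.326 + 1.645 = 3.971.
n = (3.971 / 0.34)² = 11.679² = 136.41.
Round up.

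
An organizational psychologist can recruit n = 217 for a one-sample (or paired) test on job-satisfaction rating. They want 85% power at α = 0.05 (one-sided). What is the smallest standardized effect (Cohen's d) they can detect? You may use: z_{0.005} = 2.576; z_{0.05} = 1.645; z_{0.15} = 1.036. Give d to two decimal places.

d_min ≈ 0.18

For a single sample (or paired design) of n = 217: d_min = (z_{α} + z_β)/√n.
z-sum = 1.645 + 1.036 = 2.681.
d_min = 2.681 / √217 = 2.681 / 14.731 = 0.182.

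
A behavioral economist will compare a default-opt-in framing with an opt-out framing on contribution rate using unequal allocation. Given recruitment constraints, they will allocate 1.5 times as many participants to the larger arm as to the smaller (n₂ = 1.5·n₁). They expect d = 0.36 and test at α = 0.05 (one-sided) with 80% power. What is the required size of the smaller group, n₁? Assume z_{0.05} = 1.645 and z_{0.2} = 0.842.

n₁ = 80

With allocation ratio k = n₂/n₁ = 1.5, Var(x̄₁−x̄₂) = σ²(1/n₁ + 1/(k·n₁)) = σ²·(k+1)/(k·n₁).
So n₁ = (1 + 1/k)·((z_{α} + z_β)/d)² = 1.667 × (2.487/0.36)².
n₁ = 1.667 × 47.73 = 79.5.
Round up: n₁ = 80, giving n₂ = 1.5 × 80 = 120.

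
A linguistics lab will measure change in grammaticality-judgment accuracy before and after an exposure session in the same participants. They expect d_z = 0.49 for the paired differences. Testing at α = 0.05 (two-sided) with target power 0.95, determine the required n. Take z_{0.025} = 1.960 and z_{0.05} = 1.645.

For a paired (one-sample on differences) test: n = ((z_{α/2} + z_β) / d)².
z_{α/2} + z_β = 1.960 + 1.645 = 3.605.
n = (3.605 / 0.49)² = 7.357² = 54.13.
Round up.

n = 55 pairs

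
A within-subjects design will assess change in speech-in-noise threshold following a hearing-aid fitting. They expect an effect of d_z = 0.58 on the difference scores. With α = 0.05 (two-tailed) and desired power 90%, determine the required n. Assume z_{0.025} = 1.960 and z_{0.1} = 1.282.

For a paired (one-sample on differences) test: n = ((z_{α/2} + z_β) / d)².
z_{α/2} + z_β = 1.960 + 1.282 = 3.242.
n = (3.242 / 0.58)² = 5.590² = 31.24.
Round up.

n = 32 pairs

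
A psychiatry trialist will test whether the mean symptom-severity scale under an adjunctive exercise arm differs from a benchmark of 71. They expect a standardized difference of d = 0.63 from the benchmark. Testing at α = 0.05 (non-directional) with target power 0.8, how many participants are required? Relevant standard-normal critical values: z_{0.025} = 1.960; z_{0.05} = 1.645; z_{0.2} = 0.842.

n = 20

For a one-sample test: n = ((z_{α/2} + z_β) / d)².
z_{α/2} + z_β = 1.960 + 0.842 = 2.802.
n = (2.802 / 0.63)² = 4.448² = 19.78.
Round up.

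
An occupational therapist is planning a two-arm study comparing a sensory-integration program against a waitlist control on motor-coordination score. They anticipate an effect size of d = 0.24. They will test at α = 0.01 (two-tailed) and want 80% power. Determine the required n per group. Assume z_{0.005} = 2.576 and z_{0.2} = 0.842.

For two independent groups with equal n: n = 2·((z_{α/2} + z_β) / d)².
z_{α/2} + z_β = 2.576 + 0.842 = 3.418.
n = 2 × (3.418 / 0.24)² = 2 × 14.242² = 2 × 202.83 = 405.7.
Round up to the next whole participant.

n = 406 per group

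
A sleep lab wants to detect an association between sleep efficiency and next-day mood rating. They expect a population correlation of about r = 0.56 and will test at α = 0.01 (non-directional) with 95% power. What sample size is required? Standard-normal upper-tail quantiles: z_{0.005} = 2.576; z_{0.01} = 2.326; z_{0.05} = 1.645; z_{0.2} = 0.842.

Fisher's z: C = ½·ln((1+r)/(1−r)) = ½·ln(3.5455) = 0.6328.
n = ((z_{α/2} + z_β)/C)² + 3.
(2.576 + 1.645) / 0.6328 = 4.221 / 0.6328 = 6.670.
n = 6.670² + 3 = 44.49 + 3 = 47.5.
Round up.

n = 48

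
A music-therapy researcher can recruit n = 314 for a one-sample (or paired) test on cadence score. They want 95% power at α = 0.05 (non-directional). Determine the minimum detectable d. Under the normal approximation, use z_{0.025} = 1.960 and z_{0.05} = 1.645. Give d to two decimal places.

d_min ≈ 0.20

For a single sample (or paired design) of n = 314: d_min = (z_{α/2} + z_β)/√n.
z-sum = 1.960 + 1.645 = 3.605.
d_min = 3.605 / √314 = 3.605 / 17.720 = 0.203.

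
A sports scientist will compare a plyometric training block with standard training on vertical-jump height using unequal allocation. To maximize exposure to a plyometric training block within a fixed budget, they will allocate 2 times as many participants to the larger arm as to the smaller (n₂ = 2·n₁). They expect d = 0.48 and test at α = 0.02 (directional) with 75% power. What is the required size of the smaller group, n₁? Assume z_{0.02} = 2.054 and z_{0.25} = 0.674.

n₁ = 49

With allocation ratio k = n₂/n₁ = 2, Var(x̄₁−x̄₂) = σ²(1/n₁ + 1/(k·n₁)) = σ²·(k+1)/(k·n₁).
So n₁ = (1 + 1/k)·((z_{α} + z_β)/d)² = 1.500 × (2.728/0.48)².
n₁ = 1.500 × 32.30 = 48.5.
Round up: n₁ = 49, giving n₂ = 2 × 49 = 98.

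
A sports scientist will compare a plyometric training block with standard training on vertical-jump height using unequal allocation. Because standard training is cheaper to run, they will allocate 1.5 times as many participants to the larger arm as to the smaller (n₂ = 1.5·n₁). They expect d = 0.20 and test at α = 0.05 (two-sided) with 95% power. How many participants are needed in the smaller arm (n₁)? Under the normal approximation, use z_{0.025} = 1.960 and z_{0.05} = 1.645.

With allocation ratio k = n₂/n₁ = 1.5, Var(x̄₁−x̄₂) = σ²(1/n₁ + 1/(k·n₁)) = σ²·(k+1)/(k·n₁).
So n₁ = (1 + 1/k)·((z_{α/2} + z_β)/d)² = 1.667 × (3.605/0.20)².
n₁ = 1.667 × 324.90 = 541.5.
Round up: n₁ = 542, giving n₂ = 1.5 × 542 = 813.

n₁ = 542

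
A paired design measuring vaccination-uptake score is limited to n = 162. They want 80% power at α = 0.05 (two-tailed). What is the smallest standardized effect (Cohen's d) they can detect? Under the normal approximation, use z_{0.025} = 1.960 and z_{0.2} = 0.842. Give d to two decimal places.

For a single sample (or paired design) of n = 162: d_min = (z_{α/2} + z_β)/√n.
z-sum = 1.960 + 0.842 = 2.802.
d_min = 2.802 / √162 = 2.802 / 12.728 = 0.220.

d_min ≈ 0.22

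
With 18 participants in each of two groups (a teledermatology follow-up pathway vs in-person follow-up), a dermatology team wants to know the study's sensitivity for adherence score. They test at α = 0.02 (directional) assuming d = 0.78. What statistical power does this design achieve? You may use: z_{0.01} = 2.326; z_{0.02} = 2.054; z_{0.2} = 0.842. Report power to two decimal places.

power ≈ 0.61

For two equal groups, power = Φ(d·√(n/2) − z_{α}).
d·√(n/2) = 0.78 × √(18/2) = 0.78 × 3.000 = 2.340.
z_β = 2.340 − 2.054 = 0.286.
Power = Φ(0.286) = 0.613.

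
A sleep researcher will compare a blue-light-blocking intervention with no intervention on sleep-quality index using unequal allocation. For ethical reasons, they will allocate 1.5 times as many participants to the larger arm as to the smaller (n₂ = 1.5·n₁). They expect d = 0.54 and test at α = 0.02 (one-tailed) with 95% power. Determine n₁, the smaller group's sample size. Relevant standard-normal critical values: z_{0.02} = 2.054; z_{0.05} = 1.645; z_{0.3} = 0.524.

With allocation ratio k = n₂/n₁ = 1.5, Var(x̄₁−x̄₂) = σ²(1/n₁ + 1/(k·n₁)) = σ²·(k+1)/(k·n₁).
So n₁ = (1 + 1/k)·((z_{α} + z_β)/d)² = 1.667 × (3.699/0.54)².
n₁ = 1.667 × 46.92 = 78.2.
Round up: n₁ = 79, giving n₂ = ⌈1.5 × 79⌉ = ⌈118.5⌉ = 119.

n₁ = 79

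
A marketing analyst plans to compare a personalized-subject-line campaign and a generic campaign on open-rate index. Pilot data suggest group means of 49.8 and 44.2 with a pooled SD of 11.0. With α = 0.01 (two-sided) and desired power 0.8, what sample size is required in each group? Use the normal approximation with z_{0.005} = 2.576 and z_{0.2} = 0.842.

n = 91 per group

Cohen's d = |M₁ − M₂| / SD_pooled = |49.8 − 44.2| / 11.0 = 5.6 / 11.0 = 0.509.
For two independent groups with equal n: n = 2·((z_{α/2} + z_β) / d)².
z_{α/2} + z_β = 2.576 + 0.842 = 3.418.
n = 2 × (3.418 / 0.509)² = 2 × 6.715² = 2 × 45.09 = 90.2.
Round up to the next whole participant.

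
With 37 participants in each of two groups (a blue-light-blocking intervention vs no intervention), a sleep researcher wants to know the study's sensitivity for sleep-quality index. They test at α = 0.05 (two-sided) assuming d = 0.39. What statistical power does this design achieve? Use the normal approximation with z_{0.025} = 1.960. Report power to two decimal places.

For two equal groups, power = Φ(d·√(n/2) − z_{α/2}).
d·√(n/2) = 0.39 × √(37/2) = 0.39 × 4.301 = 1.677.
z_β = 1.677 − 1.960 = -0.283.
Power = Φ(-0.283) = 0.389.

power ≈ 0.39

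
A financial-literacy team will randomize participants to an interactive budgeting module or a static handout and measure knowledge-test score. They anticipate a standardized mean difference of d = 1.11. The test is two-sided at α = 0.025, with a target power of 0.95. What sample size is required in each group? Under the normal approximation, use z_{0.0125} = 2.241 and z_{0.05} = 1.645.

n = 25 per group

For two independent groups with equal n: n = 2·((z_{α/2} + z_β) / d)².
z_{α/2} + z_β = 2.241 + 1.645 = 3.886.
n = 2 × (3.886 / 1.11)² = 2 × 3.501² = 2 × 12.26 = 24.5.
Round up to the next whole participant.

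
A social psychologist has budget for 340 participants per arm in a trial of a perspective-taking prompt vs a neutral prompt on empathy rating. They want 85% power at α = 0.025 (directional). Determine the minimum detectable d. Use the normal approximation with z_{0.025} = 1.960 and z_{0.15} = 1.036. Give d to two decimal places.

d_min ≈ 0.23

For two independent groups of n = 340 each: d_min = (z_{α} + z_β)·√(2/n).
z-sum = 1.960 + 1.036 = 2.996.
d_min = 2.996 × √(2/340) = 2.996 × 0.0767 = 0.230.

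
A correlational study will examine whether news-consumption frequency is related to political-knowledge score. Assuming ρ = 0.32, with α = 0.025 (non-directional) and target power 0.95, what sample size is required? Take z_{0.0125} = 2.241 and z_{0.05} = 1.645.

n = 141

Fisher's z: C = ½·ln((1+r)/(1−r)) = ½·ln(1.9412) = 0.3316.
n = ((z_{α/2} + z_β)/C)² + 3.
(2.241 + 1.645) / 0.3316 = 3.886 / 0.3316 = 11.719.
n = 11.719² + 3 = 137.33 + 3 = 140.3.
Round up.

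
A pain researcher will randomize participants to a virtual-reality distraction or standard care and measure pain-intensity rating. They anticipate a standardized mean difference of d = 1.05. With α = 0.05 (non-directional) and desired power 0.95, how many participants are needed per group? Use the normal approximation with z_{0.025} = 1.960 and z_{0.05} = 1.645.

n = 24 per group

For two independent groups with equal n: n = 2·((z_{α/2} + z_β) / d)².
z_{α/2} + z_β = 1.960 + 1.645 = 3.605.
n = 2 × (3.605 / 1.05)² = 2 × 3.433² = 2 × 11.79 = 23.6.
Round up to the next whole participant.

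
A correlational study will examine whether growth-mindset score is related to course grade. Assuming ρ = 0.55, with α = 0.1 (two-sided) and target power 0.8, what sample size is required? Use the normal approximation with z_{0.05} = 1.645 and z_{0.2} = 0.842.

n = 20

Fisher's z: C = ½·ln((1+r)/(1−r)) = ½·ln(3.4444) = 0.6184.
n = ((z_{α/2} + z_β)/C)² + 3.
(1.645 + 0.842) / 0.6184 = 2.487 / 0.6184 = 4.022.
n = 4.022² + 3 = 16.17 + 3 = 19.2.
Round up.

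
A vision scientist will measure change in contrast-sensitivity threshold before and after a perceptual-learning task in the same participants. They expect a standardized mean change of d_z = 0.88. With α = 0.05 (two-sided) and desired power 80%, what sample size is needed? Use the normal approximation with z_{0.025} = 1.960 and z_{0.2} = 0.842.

n = 11 pairs

For a paired (one-sample on differences) test: n = ((z_{α/2} + z_β) / d)².
z_{α/2} + z_β = 1.960 + 0.842 = 2.802.
n = (2.802 / 0.88)² = 3.184² = 10.14.
Round up.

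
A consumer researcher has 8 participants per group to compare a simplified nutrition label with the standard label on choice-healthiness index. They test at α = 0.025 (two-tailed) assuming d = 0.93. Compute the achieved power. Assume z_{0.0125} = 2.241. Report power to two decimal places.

power ≈ 0.35

For two equal groups, power = Φ(d·√(n/2) − z_{α/2}).
d·√(n/2) = 0.93 × √(8/2) = 0.93 × 2.000 = 1.860.
z_β = 1.860 − 2.241 = -0.381.
Power = Φ(-0.381) = 0.352.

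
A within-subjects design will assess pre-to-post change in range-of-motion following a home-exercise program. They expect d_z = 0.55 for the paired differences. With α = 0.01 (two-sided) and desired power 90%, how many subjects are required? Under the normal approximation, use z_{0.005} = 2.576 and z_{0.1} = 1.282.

n = 50 pairs

For a paired (one-sample on differences) test: n = ((z_{α/2} + z_β) / d)².
z_{α/2} + z_β = 2.576 + 1.282 = 3.858.
n = (3.858 / 0.55)² = 7.015² = 49.20.
Round up.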